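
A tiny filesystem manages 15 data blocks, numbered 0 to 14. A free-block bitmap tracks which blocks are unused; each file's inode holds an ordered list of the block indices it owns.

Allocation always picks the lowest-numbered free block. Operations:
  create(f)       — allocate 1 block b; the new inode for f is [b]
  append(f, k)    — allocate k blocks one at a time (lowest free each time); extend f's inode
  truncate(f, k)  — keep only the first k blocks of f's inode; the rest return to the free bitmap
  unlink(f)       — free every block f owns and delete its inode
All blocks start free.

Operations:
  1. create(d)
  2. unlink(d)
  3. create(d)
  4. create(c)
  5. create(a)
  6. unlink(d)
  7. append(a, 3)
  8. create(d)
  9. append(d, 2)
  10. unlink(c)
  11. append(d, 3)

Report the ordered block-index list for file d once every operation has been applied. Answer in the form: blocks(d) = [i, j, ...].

after create(d) → d:[0]  free=[F..............]
after unlink(d) →   free=[...............]
after create(d) → d:[0]  free=[F..............]
after create(c) → c:[1], d:[0]  free=[FF.............]
after create(a) → a:[2], c:[1], d:[0]  free=[FFF............]
after unlink(d) → a:[2], c:[1]  free=[.FF............]
after append(a, 3) → a:[2, 0, 3, 4], c:[1]  free=[FFFFF..........]
after create(d) → a:[2, 0, 3, 4], c:[1], d:[5]  free=[FFFFFF.........]
after append(d, 2) → a:[2, 0, 3, 4], c:[1], d:[5, 6, 7]  free=[FFFFFFFF.......]
after unlink(c) → a:[2, 0, 3, 4], d:[5, 6, 7]  free=[F.FFFFFF.......]
after append(d, 3) → a:[2, 0, 3, 4], d:[5, 6, 7, 1, 8, 9]  free=[FFFFFFFFFF.....]

blocks(d) = [5, 6, 7, 1, 8, 9]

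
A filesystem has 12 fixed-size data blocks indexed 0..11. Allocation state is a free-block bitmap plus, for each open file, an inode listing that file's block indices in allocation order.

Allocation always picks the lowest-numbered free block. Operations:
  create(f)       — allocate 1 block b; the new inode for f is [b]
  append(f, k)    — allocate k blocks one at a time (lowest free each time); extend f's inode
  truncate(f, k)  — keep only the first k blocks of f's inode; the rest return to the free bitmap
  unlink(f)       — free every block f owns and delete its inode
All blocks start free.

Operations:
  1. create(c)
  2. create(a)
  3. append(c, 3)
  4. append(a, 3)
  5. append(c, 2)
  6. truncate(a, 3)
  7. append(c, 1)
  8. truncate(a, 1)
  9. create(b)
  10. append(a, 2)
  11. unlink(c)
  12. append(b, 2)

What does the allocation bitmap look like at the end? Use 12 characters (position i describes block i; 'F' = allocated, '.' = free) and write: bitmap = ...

bitmap = FFF..FF...F.

[1] create(c) — c=0 (map F...........)
[2] create(a) — a=1 c=0 (map FF..........)
[3] append(c, 3) — a=1 c=0,2,3,4 (map FFFFF.......)
[4] append(a, 3) — a=1,5,6,7 c=0,2,3,4 (map FFFFFFFF....)
[5] append(c, 2) — a=1,5,6,7 c=0,2,3,4,8,9 (map FFFFFFFFFF..)
[6] truncate(a, 3) — a=1,5,6 c=0,2,3,4,8,9 (map FFFFFFF.FF..)
[7] append(c, 1) — a=1,5,6 c=0,2,3,4,8,9,7 (map FFFFFFFFFF..)
[8] truncate(a, 1) — a=1 c=0,2,3,4,8,9,7 (map FFFFF..FFF..)
[9] create(b) — a=1 b=5 c=0,2,3,4,8,9,7 (map FFFFFF.FFF..)
[10] append(a, 2) — a=1,6,10 b=5 c=0,2,3,4,8,9,7 (map FFFFFFFFFFF.)
[11] unlink(c) — a=1,6,10 b=5 (map .F...FF...F.)
[12] append(b, 2) — a=1,6,10 b=5,0,2 (map FFF..FF...F.)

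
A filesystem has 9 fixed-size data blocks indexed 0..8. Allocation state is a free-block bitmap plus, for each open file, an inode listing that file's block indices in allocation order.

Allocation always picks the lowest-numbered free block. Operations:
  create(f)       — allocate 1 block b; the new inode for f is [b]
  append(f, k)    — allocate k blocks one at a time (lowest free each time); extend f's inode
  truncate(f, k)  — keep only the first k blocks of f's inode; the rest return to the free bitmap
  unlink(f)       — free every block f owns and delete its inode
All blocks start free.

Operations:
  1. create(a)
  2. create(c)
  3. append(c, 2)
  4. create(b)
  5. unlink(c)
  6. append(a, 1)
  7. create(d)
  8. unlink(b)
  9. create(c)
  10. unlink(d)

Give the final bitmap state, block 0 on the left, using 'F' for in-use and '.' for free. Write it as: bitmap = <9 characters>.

bitmap = FF.F.....

[1] create(a) — a=0 (map F........)
[2] create(c) — a=0 c=1 (map FF.......)
[3] append(c, 2) — a=0 c=1,2,3 (map FFFF.....)
[4] create(b) — a=0 b=4 c=1,2,3 (map FFFFF....)
[5] unlink(c) — a=0 b=4 (map F...F....)
[6] append(a, 1) — a=0,1 b=4 (map FF..F....)
[7] create(d) — a=0,1 b=4 d=2 (map FFF.F....)
[8] unlink(b) — a=0,1 d=2 (map FFF......)
[9] create(c) — a=0,1 c=3 d=2 (map FFFF.....)
[10] unlink(d) — a=0,1 c=3 (map FF.F.....)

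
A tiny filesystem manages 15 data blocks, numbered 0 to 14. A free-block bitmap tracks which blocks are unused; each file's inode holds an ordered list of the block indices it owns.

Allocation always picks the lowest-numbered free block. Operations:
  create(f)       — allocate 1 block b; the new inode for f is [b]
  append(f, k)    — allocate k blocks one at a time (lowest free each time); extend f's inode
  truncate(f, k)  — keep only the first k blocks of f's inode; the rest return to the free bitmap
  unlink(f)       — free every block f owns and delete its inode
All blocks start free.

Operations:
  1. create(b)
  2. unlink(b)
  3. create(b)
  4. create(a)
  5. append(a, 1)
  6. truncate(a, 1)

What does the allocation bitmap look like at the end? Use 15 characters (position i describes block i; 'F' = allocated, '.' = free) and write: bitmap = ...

create(b): bitmap=F.............. | b=[0]
unlink(b): bitmap=............... | 
create(b): bitmap=F.............. | b=[0]
create(a): bitmap=FF............. | a=[1] b=[0]
append(a, 1): bitmap=FFF............ | a=[1, 2] b=[0]
truncate(a, 1): bitmap=FF............. | a=[1] b=[0]

bitmap = FF.............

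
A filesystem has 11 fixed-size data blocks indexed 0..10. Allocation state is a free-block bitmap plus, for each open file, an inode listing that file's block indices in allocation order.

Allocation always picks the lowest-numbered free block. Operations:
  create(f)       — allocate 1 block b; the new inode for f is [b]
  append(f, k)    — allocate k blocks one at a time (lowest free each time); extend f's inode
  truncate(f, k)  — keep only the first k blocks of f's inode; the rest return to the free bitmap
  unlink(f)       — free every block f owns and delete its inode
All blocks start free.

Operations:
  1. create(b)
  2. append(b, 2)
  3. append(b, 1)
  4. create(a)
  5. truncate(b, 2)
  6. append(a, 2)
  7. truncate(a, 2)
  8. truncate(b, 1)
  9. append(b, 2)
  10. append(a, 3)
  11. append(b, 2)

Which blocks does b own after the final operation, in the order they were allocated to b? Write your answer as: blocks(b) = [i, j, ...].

blocks(b) = [0, 1, 3, 8, 9]

[1] create(b) — b=0 (map F..........)
[2] append(b, 2) — b=0,1,2 (map FFF........)
[3] append(b, 1) — b=0,1,2,3 (map FFFF.......)
[4] create(a) — a=4 b=0,1,2,3 (map FFFFF......)
[5] truncate(b, 2) — a=4 b=0,1 (map FF..F......)
[6] append(a, 2) — a=4,2,3 b=0,1 (map FFFFF......)
[7] truncate(a, 2) — a=4,2 b=0,1 (map FFF.F......)
[8] truncate(b, 1) — a=4,2 b=0 (map F.F.F......)
[9] append(b, 2) — a=4,2 b=0,1,3 (map FFFFF......)
[10] append(a, 3) — a=4,2,5,6,7 b=0,1,3 (map FFFFFFFF...)
[11] append(b, 2) — a=4,2,5,6,7 b=0,1,3,8,9 (map FFFFFFFFFF.)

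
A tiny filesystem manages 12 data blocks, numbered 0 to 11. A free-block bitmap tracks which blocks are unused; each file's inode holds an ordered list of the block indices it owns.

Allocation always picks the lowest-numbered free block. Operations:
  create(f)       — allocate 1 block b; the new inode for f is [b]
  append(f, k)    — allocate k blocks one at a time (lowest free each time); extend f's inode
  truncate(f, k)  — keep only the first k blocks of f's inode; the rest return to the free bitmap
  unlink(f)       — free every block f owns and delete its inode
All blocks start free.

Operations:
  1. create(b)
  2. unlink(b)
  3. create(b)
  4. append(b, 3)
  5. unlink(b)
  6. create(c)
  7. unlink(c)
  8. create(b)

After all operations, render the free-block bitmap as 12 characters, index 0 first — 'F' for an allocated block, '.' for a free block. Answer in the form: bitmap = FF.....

after create(b) → b:[0]  free=[F...........]
after unlink(b) →   free=[............]
after create(b) → b:[0]  free=[F...........]
after append(b, 3) → b:[0, 1, 2, 3]  free=[FFFF........]
after unlink(b) →   free=[............]
after create(c) → c:[0]  free=[F...........]
after unlink(c) →   free=[............]
after create(b) → b:[0]  free=[F...........]

bitmap = F...........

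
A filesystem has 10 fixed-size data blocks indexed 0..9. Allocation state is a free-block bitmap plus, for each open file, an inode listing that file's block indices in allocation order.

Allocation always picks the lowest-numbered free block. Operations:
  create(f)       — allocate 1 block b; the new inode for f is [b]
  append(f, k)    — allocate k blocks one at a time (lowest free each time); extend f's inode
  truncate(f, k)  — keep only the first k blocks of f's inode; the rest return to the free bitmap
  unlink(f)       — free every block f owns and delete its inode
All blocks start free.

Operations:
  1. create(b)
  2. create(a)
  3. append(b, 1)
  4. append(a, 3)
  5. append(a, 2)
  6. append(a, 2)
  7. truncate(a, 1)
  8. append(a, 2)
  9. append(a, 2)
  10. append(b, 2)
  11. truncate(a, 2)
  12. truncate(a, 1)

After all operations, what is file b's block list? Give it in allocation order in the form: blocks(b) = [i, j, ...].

blocks(b) = [0, 2, 7, 8]

create(b): bitmap=F......... | b=[0]
create(a): bitmap=FF........ | a=[1] b=[0]
append(b, 1): bitmap=FFF....... | a=[1] b=[0, 2]
append(a, 3): bitmap=FFFFFF.... | a=[1, 3, 4, 5] b=[0, 2]
append(a, 2): bitmap=FFFFFFFF.. | a=[1, 3, 4, 5, 6, 7] b=[0, 2]
append(a, 2): bitmap=FFFFFFFFFF | a=[1, 3, 4, 5, 6, 7, 8, 9] b=[0, 2]
truncate(a, 1): bitmap=FFF....... | a=[1] b=[0, 2]
append(a, 2): bitmap=FFFFF..... | a=[1, 3, 4] b=[0, 2]
append(a, 2): bitmap=FFFFFFF... | a=[1, 3, 4, 5, 6] b=[0, 2]
append(b, 2): bitmap=FFFFFFFFF. | a=[1, 3, 4, 5, 6] b=[0, 2, 7, 8]
truncate(a, 2): bitmap=FFFF...FF. | a=[1, 3] b=[0, 2, 7, 8]
truncate(a, 1): bitmap=FFF....FF. | a=[1] b=[0, 2, 7, 8]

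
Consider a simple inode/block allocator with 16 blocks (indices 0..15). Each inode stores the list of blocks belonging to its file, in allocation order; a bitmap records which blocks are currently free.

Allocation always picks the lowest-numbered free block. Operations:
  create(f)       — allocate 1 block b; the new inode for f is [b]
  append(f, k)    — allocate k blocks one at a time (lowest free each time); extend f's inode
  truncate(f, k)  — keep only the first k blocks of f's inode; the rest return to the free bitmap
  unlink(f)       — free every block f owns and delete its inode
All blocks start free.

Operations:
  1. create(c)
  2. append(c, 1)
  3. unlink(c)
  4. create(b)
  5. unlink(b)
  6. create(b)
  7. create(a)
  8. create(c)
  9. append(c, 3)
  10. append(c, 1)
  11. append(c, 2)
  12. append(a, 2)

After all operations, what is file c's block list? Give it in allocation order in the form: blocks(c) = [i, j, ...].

[1] create(c) — c=0 (map F...............)
[2] append(c, 1) — c=0,1 (map FF..............)
[3] unlink(c) —  (map ................)
[4] create(b) — b=0 (map F...............)
[5] unlink(b) —  (map ................)
[6] create(b) — b=0 (map F...............)
[7] create(a) — a=1 b=0 (map FF..............)
[8] create(c) — a=1 b=0 c=2 (map FFF.............)
[9] append(c, 3) — a=1 b=0 c=2,3,4,5 (map FFFFFF..........)
[10] append(c, 1) — a=1 b=0 c=2,3,4,5,6 (map FFFFFFF.........)
[11] append(c, 2) — a=1 b=0 c=2,3,4,5,6,7,8 (map FFFFFFFFF.......)
[12] append(a, 2) — a=1,9,10 b=0 c=2,3,4,5,6,7,8 (map FFFFFFFFFFF.....)

blocks(c) = [2, 3, 4, 5, 6, 7, 8]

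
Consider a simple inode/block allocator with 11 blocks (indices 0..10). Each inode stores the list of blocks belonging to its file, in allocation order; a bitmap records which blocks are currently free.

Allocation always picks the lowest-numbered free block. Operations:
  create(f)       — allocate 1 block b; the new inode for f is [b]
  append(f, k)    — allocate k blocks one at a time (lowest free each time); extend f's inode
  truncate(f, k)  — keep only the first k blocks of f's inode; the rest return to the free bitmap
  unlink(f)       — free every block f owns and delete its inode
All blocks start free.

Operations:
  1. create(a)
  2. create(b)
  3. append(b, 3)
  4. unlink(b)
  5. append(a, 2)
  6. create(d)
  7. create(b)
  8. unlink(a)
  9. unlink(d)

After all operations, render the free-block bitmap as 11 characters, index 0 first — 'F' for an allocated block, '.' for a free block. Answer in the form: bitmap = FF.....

bitmap = ....F......

[1] create(a) — a=0 (map F..........)
[2] create(b) — a=0 b=1 (map FF.........)
[3] append(b, 3) — a=0 b=1,2,3,4 (map FFFFF......)
[4] unlink(b) — a=0 (map F..........)
[5] append(a, 2) — a=0,1,2 (map FFF........)
[6] create(d) — a=0,1,2 d=3 (map FFFF.......)
[7] create(b) — a=0,1,2 b=4 d=3 (map FFFFF......)
[8] unlink(a) — b=4 d=3 (map ...FF......)
[9] unlink(d) — b=4 (map ....F......)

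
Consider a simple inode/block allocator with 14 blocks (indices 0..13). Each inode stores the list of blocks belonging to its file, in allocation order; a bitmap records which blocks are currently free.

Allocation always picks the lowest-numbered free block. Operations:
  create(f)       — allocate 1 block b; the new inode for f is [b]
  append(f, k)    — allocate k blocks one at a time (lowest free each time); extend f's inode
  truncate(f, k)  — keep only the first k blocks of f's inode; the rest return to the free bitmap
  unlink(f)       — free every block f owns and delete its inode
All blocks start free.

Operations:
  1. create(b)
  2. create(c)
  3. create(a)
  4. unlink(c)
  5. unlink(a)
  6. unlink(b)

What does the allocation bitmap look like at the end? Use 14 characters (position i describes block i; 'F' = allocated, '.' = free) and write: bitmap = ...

create(b): bitmap=F............. | b=[0]
create(c): bitmap=FF............ | b=[0] c=[1]
create(a): bitmap=FFF........... | a=[2] b=[0] c=[1]
unlink(c): bitmap=F.F........... | a=[2] b=[0]
unlink(a): bitmap=F............. | b=[0]
unlink(b): bitmap=.............. | 

bitmap = ..............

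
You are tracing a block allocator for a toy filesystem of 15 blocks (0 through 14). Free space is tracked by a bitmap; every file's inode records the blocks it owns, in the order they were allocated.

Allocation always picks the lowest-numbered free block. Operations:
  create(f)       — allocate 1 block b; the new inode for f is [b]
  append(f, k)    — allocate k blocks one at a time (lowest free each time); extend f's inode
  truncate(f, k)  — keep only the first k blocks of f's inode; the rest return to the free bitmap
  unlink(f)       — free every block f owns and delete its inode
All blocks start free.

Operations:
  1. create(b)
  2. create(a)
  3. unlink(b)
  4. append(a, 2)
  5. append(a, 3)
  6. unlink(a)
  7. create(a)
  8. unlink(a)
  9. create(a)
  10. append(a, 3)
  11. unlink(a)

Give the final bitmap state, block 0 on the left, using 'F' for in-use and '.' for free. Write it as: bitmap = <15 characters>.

after create(b) → b:[0]  free=[F..............]
after create(a) → a:[1], b:[0]  free=[FF.............]
after unlink(b) → a:[1]  free=[.F.............]
after append(a, 2) → a:[1, 0, 2]  free=[FFF............]
after append(a, 3) → a:[1, 0, 2, 3, 4, 5]  free=[FFFFFF.........]
after unlink(a) →   free=[...............]
after create(a) → a:[0]  free=[F..............]
after unlink(a) →   free=[...............]
after create(a) → a:[0]  free=[F..............]
after append(a, 3) → a:[0, 1, 2, 3]  free=[FFFF...........]
after unlink(a) →   free=[...............]

bitmap = ...............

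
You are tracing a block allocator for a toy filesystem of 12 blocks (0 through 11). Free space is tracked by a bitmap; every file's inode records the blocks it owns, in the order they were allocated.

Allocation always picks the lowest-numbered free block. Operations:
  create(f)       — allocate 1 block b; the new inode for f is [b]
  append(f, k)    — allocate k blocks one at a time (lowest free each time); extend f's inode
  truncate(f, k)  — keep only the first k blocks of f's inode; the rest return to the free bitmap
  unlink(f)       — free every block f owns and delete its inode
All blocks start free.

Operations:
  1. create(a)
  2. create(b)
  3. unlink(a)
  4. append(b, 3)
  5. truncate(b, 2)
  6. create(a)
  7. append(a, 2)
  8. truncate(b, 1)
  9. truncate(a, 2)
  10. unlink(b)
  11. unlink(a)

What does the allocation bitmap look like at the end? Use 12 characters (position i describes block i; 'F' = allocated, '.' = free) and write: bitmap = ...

bitmap = ............

[1] create(a) — a=0 (map F...........)
[2] create(b) — a=0 b=1 (map FF..........)
[3] unlink(a) — b=1 (map .F..........)
[4] append(b, 3) — b=1,0,2,3 (map FFFF........)
[5] truncate(b, 2) — b=1,0 (map FF..........)
[6] create(a) — a=2 b=1,0 (map FFF.........)
[7] append(a, 2) — a=2,3,4 b=1,0 (map FFFFF.......)
[8] truncate(b, 1) — a=2,3,4 b=1 (map .FFFF.......)
[9] truncate(a, 2) — a=2,3 b=1 (map .FFF........)
[10] unlink(b) — a=2,3 (map ..FF........)
[11] unlink(a) —  (map ............)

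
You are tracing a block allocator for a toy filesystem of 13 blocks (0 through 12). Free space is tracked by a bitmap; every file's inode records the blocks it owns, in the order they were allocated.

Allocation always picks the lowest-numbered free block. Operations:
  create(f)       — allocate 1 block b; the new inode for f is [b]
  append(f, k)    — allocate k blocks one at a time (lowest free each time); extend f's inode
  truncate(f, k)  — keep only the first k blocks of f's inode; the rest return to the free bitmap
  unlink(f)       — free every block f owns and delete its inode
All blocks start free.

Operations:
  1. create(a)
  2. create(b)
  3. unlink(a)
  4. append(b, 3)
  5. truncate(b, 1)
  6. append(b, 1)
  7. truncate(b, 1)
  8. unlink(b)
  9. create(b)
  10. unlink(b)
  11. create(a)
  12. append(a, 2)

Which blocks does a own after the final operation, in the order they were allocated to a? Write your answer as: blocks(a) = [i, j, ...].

blocks(a) = [0, 1, 2]

after create(a) → a:[0]  free=[F............]
after create(b) → a:[0], b:[1]  free=[FF...........]
after unlink(a) → b:[1]  free=[.F...........]
after append(b, 3) → b:[1, 0, 2, 3]  free=[FFFF.........]
after truncate(b, 1) → b:[1]  free=[.F...........]
after append(b, 1) → b:[1, 0]  free=[FF...........]
after truncate(b, 1) → b:[1]  free=[.F...........]
after unlink(b) →   free=[.............]
after create(b) → b:[0]  free=[F............]
after unlink(b) →   free=[.............]
after create(a) → a:[0]  free=[F............]
after append(a, 2) → a:[0, 1, 2]  free=[FFF..........]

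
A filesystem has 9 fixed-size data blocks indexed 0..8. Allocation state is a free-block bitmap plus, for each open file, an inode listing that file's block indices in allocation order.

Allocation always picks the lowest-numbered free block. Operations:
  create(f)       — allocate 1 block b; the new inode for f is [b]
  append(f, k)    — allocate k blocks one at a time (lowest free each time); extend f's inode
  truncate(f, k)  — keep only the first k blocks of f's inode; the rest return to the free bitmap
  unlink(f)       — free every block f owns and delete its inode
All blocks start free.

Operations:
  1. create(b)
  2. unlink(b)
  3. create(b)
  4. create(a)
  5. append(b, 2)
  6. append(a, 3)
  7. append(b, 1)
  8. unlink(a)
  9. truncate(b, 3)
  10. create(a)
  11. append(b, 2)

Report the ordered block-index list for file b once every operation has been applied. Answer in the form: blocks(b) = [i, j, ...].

after create(b) → b:[0]  free=[F........]
after unlink(b) →   free=[.........]
after create(b) → b:[0]  free=[F........]
after create(a) → a:[1], b:[0]  free=[FF.......]
after append(b, 2) → a:[1], b:[0, 2, 3]  free=[FFFF.....]
after append(a, 3) → a:[1, 4, 5, 6], b:[0, 2, 3]  free=[FFFFFFF..]
after append(b, 1) → a:[1, 4, 5, 6], b:[0, 2, 3, 7]  free=[FFFFFFFF.]
after unlink(a) → b:[0, 2, 3, 7]  free=[F.FF...F.]
after truncate(b, 3) → b:[0, 2, 3]  free=[F.FF.....]
after create(a) → a:[1], b:[0, 2, 3]  free=[FFFF.....]
after append(b, 2) → a:[1], b:[0, 2, 3, 4, 5]  free=[FFFFFF...]

blocks(b) = [0, 2, 3, 4, 5]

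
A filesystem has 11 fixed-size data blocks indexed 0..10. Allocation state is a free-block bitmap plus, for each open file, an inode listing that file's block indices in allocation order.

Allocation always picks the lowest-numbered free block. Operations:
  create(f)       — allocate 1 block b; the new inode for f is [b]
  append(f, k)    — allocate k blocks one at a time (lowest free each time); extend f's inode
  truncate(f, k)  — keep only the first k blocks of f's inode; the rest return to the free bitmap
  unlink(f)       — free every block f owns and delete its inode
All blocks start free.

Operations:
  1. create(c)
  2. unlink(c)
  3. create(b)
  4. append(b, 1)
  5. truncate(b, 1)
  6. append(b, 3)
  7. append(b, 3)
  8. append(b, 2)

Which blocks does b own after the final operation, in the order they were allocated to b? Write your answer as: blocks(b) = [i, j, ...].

blocks(b) = [0, 1, 2, 3, 4, 5, 6, 7, 8]

[1] create(c) — c=0 (map F..........)
[2] unlink(c) —  (map ...........)
[3] create(b) — b=0 (map F..........)
[4] append(b, 1) — b=0,1 (map FF.........)
[5] truncate(b, 1) — b=0 (map F..........)
[6] append(b, 3) — b=0,1,2,3 (map FFFF.......)
[7] append(b, 3) — b=0,1,2,3,4,5,6 (map FFFFFFF....)
[8] append(b, 2) — b=0,1,2,3,4,5,6,7,8 (map FFFFFFFFF..)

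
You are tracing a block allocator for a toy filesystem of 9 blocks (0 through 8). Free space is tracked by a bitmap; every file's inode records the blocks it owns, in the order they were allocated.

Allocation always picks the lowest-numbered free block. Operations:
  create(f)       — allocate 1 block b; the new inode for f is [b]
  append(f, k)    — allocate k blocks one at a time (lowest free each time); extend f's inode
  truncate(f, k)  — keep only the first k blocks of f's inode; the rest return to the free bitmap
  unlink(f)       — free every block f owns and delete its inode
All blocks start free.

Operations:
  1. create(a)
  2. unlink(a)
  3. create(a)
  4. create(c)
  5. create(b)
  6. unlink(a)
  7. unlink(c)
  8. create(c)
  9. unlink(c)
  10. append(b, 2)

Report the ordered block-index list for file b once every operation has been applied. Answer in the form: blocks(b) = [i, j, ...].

blocks(b) = [2, 0, 1]

  1. create(a)  ⇒  F........  {a→[0]}
  2. unlink(a)  ⇒  .........  {}
  3. create(a)  ⇒  F........  {a→[0]}
  4. create(c)  ⇒  FF.......  {a→[0]; c→[1]}
  5. create(b)  ⇒  FFF......  {a→[0]; b→[2]; c→[1]}
  6. unlink(a)  ⇒  .FF......  {b→[2]; c→[1]}
  7. unlink(c)  ⇒  ..F......  {b→[2]}
  8. create(c)  ⇒  F.F......  {b→[2]; c→[0]}
  9. unlink(c)  ⇒  ..F......  {b→[2]}
  10. append(b, 2)  ⇒  FFF......  {b→[2, 0, 1]}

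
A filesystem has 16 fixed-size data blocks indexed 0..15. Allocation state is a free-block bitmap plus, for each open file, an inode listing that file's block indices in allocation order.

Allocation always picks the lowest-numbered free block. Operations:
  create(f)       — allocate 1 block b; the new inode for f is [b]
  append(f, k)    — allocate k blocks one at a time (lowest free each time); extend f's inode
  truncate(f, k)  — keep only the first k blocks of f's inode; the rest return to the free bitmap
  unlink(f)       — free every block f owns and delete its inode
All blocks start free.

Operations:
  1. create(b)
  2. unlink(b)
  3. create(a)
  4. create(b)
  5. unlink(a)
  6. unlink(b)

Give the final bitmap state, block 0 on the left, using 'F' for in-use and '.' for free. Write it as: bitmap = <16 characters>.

bitmap = ................

after create(b) → b:[0]  free=[F...............]
after unlink(b) →   free=[................]
after create(a) → a:[0]  free=[F...............]
after create(b) → a:[0], b:[1]  free=[FF..............]
after unlink(a) → b:[1]  free=[.F..............]
after unlink(b) →   free=[................]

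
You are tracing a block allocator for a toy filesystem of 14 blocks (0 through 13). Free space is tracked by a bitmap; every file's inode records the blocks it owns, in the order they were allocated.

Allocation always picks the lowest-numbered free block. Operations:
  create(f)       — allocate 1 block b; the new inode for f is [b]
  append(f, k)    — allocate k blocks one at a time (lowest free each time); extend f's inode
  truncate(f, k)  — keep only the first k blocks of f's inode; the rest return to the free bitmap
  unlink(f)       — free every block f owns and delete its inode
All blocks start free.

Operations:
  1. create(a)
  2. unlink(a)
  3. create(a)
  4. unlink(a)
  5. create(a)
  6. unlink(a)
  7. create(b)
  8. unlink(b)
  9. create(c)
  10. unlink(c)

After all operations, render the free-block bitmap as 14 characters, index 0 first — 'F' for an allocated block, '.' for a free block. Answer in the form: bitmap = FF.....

bitmap = ..............

  1. create(a)  ⇒  F.............  {a→[0]}
  2. unlink(a)  ⇒  ..............  {}
  3. create(a)  ⇒  F.............  {a→[0]}
  4. unlink(a)  ⇒  ..............  {}
  5. create(a)  ⇒  F.............  {a→[0]}
  6. unlink(a)  ⇒  ..............  {}
  7. create(b)  ⇒  F.............  {b→[0]}
  8. unlink(b)  ⇒  ..............  {}
  9. create(c)  ⇒  F.............  {c→[0]}
  10. unlink(c)  ⇒  ..............  {}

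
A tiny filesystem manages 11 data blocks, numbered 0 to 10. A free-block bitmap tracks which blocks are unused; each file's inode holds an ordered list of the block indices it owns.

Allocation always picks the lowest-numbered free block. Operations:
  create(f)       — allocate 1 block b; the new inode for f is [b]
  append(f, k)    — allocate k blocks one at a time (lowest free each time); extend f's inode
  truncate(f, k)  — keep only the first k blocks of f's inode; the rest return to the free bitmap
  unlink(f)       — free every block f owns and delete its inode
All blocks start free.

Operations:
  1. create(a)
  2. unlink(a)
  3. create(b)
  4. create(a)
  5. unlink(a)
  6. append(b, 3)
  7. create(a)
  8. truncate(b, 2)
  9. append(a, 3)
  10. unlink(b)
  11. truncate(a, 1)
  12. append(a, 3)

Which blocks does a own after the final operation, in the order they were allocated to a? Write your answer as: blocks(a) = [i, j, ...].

[1] create(a) — a=0 (map F..........)
[2] unlink(a) —  (map ...........)
[3] create(b) — b=0 (map F..........)
[4] create(a) — a=1 b=0 (map FF.........)
[5] unlink(a) — b=0 (map F..........)
[6] append(b, 3) — b=0,1,2,3 (map FFFF.......)
[7] create(a) — a=4 b=0,1,2,3 (map FFFFF......)
[8] truncate(b, 2) — a=4 b=0,1 (map FF..F......)
[9] append(a, 3) — a=4,2,3,5 b=0,1 (map FFFFFF.....)
[10] unlink(b) — a=4,2,3,5 (map ..FFFF.....)
[11] truncate(a, 1) — a=4 (map ....F......)
[12] append(a, 3) — a=4,0,1,2 (map FFF.F......)

blocks(a) = [4, 0, 1, 2]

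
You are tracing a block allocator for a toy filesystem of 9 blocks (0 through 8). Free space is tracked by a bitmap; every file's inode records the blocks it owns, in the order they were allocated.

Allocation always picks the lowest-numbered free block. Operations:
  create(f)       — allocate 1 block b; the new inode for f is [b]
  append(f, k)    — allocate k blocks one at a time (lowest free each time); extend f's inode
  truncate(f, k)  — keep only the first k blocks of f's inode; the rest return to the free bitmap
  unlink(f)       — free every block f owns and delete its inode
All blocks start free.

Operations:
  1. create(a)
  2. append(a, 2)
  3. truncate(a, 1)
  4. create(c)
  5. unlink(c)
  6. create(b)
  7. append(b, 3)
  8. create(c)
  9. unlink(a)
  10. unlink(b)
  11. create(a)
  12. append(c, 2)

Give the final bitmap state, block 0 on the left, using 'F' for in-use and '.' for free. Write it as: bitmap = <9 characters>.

  1. create(a)  ⇒  F........  {a→[0]}
  2. append(a, 2)  ⇒  FFF......  {a→[0, 1, 2]}
  3. truncate(a, 1)  ⇒  F........  {a→[0]}
  4. create(c)  ⇒  FF.......  {a→[0]; c→[1]}
  5. unlink(c)  ⇒  F........  {a→[0]}
  6. create(b)  ⇒  FF.......  {a→[0]; b→[1]}
  7. append(b, 3)  ⇒  FFFFF....  {a→[0]; b→[1, 2, 3, 4]}
  8. create(c)  ⇒  FFFFFF...  {a→[0]; b→[1, 2, 3, 4]; c→[5]}
  9. unlink(a)  ⇒  .FFFFF...  {b→[1, 2, 3, 4]; c→[5]}
  10. unlink(b)  ⇒  .....F...  {c→[5]}
  11. create(a)  ⇒  F....F...  {a→[0]; c→[5]}
  12. append(c, 2)  ⇒  FFF..F...  {a→[0]; c→[5, 1, 2]}

bitmap = FFF..F...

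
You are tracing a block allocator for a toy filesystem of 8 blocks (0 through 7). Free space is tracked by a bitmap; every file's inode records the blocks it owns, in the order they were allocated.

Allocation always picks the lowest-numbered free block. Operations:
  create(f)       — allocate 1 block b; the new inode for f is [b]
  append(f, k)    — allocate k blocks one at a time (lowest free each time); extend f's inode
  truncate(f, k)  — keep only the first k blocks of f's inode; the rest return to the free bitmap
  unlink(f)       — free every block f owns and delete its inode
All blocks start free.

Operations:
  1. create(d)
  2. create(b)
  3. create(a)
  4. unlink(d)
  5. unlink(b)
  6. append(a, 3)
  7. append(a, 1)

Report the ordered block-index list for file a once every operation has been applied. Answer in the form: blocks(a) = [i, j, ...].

create(d): bitmap=F....... | d=[0]
create(b): bitmap=FF...... | b=[1] d=[0]
create(a): bitmap=FFF..... | a=[2] b=[1] d=[0]
unlink(d): bitmap=.FF..... | a=[2] b=[1]
unlink(b): bitmap=..F..... | a=[2]
append(a, 3): bitmap=FFFF.... | a=[2, 0, 1, 3]
append(a, 1): bitmap=FFFFF... | a=[2, 0, 1, 3, 4]

blocks(a) = [2, 0, 1, 3, 4]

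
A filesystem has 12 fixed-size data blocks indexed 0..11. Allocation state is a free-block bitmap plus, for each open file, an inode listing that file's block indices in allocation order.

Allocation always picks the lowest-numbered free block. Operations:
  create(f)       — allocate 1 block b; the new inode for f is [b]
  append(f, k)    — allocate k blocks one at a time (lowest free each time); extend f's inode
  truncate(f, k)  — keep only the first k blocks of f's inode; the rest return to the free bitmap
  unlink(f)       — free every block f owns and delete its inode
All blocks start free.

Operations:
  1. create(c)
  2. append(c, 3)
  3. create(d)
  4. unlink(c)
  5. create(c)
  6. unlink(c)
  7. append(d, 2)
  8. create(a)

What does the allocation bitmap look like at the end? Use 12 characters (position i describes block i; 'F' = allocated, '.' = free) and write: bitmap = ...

bitmap = FFF.F.......

[1] create(c) — c=0 (map F...........)
[2] append(c, 3) — c=0,1,2,3 (map FFFF........)
[3] create(d) — c=0,1,2,3 d=4 (map FFFFF.......)
[4] unlink(c) — d=4 (map ....F.......)
[5] create(c) — c=0 d=4 (map F...F.......)
[6] unlink(c) — d=4 (map ....F.......)
[7] append(d, 2) — d=4,0,1 (map FF..F.......)
[8] create(a) — a=2 d=4,0,1 (map FFF.F.......)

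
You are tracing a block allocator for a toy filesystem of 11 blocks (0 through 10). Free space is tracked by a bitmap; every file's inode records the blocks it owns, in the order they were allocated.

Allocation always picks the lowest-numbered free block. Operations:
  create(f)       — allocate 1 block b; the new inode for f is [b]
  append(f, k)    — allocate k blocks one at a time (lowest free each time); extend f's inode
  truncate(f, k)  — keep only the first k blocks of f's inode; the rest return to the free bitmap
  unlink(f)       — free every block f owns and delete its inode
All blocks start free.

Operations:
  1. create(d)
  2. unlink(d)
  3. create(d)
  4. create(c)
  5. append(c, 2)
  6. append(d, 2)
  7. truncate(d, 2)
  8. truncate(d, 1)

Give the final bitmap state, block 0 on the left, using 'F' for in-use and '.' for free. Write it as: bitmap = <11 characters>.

bitmap = FFFF.......

[1] create(d) — d=0 (map F..........)
[2] unlink(d) —  (map ...........)
[3] create(d) — d=0 (map F..........)
[4] create(c) — c=1 d=0 (map FF.........)
[5] append(c, 2) — c=1,2,3 d=0 (map FFFF.......)
[6] append(d, 2) — c=1,2,3 d=0,4,5 (map FFFFFF.....)
[7] truncate(d, 2) — c=1,2,3 d=0,4 (map FFFFF......)
[8] truncate(d, 1) — c=1,2,3 d=0 (map FFFF.......)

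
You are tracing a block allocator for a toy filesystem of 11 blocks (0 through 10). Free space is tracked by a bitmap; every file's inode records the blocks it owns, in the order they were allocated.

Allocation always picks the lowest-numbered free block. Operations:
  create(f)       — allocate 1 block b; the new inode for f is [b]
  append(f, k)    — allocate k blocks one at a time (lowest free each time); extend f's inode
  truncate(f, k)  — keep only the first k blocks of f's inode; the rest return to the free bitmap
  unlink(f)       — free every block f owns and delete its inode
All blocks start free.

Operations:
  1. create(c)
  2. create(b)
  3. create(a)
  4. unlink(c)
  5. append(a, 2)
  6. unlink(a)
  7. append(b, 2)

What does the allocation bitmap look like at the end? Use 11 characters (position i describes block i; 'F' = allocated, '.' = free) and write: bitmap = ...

  1. create(c)  ⇒  F..........  {c→[0]}
  2. create(b)  ⇒  FF.........  {b→[1]; c→[0]}
  3. create(a)  ⇒  FFF........  {a→[2]; b→[1]; c→[0]}
  4. unlink(c)  ⇒  .FF........  {a→[2]; b→[1]}
  5. append(a, 2)  ⇒  FFFF.......  {a→[2, 0, 3]; b→[1]}
  6. unlink(a)  ⇒  .F.........  {b→[1]}
  7. append(b, 2)  ⇒  FFF........  {b→[1, 0, 2]}

bitmap = FFF........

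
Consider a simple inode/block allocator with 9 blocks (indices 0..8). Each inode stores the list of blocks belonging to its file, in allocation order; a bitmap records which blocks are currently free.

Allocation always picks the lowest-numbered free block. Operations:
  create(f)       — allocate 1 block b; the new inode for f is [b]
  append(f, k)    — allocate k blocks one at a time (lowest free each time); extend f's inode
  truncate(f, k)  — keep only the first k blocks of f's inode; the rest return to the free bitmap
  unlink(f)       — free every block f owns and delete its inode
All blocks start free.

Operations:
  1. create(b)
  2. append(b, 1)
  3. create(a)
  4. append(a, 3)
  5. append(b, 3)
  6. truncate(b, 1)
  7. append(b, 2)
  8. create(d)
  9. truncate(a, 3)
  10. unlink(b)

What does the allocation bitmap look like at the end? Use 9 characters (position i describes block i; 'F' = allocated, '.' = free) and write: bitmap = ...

create(b): bitmap=F........ | b=[0]
append(b, 1): bitmap=FF....... | b=[0, 1]
create(a): bitmap=FFF...... | a=[2] b=[0, 1]
append(a, 3): bitmap=FFFFFF... | a=[2, 3, 4, 5] b=[0, 1]
append(b, 3): bitmap=FFFFFFFFF | a=[2, 3, 4, 5] b=[0, 1, 6, 7, 8]
truncate(b, 1): bitmap=F.FFFF... | a=[2, 3, 4, 5] b=[0]
append(b, 2): bitmap=FFFFFFF.. | a=[2, 3, 4, 5] b=[0, 1, 6]
create(d): bitmap=FFFFFFFF. | a=[2, 3, 4, 5] b=[0, 1, 6] d=[7]
truncate(a, 3): bitmap=FFFFF.FF. | a=[2, 3, 4] b=[0, 1, 6] d=[7]
unlink(b): bitmap=..FFF..F. | a=[2, 3, 4] d=[7]

bitmap = ..FFF..F.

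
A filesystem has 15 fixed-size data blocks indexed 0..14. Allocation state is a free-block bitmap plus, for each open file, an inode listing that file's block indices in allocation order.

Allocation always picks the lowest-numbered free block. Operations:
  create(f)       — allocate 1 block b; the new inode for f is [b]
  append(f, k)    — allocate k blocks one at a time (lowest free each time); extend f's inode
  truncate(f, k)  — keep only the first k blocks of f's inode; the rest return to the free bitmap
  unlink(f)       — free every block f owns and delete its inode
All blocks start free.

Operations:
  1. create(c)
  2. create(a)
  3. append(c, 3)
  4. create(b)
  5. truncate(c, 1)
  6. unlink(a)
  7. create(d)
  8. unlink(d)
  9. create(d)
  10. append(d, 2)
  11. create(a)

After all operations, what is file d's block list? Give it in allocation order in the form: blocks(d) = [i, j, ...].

blocks(d) = [1, 2, 3]

  1. create(c)  ⇒  F..............  {c→[0]}
  2. create(a)  ⇒  FF.............  {a→[1]; c→[0]}
  3. append(c, 3)  ⇒  FFFFF..........  {a→[1]; c→[0, 2, 3, 4]}
  4. create(b)  ⇒  FFFFFF.........  {a→[1]; b→[5]; c→[0, 2, 3, 4]}
  5. truncate(c, 1)  ⇒  FF...F.........  {a→[1]; b→[5]; c→[0]}
  6. unlink(a)  ⇒  F....F.........  {b→[5]; c→[0]}
  7. create(d)  ⇒  FF...F.........  {b→[5]; c→[0]; d→[1]}
  8. unlink(d)  ⇒  F....F.........  {b→[5]; c→[0]}
  9. create(d)  ⇒  FF...F.........  {b→[5]; c→[0]; d→[1]}
  10. append(d, 2)  ⇒  FFFF.F.........  {b→[5]; c→[0]; d→[1, 2, 3]}
  11. create(a)  ⇒  FFFFFF.........  {a→[4]; b→[5]; c→[0]; d→[1, 2, 3]}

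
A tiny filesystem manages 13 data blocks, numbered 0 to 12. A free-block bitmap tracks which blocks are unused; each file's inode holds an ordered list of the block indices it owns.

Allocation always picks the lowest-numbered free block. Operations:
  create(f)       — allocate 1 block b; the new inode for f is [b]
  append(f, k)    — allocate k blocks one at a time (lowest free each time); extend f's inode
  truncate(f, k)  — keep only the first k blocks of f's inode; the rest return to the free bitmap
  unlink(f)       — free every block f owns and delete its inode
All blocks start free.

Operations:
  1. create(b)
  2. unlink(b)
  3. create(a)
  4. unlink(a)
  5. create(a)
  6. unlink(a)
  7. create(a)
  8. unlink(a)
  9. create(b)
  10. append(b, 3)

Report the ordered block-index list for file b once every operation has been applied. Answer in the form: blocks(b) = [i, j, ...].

blocks(b) = [0, 1, 2, 3]

[1] create(b) — b=0 (map F............)
[2] unlink(b) —  (map .............)
[3] create(a) — a=0 (map F............)
[4] unlink(a) —  (map .............)
[5] create(a) — a=0 (map F............)
[6] unlink(a) —  (map .............)
[7] create(a) — a=0 (map F............)
[8] unlink(a) —  (map .............)
[9] create(b) — b=0 (map F............)
[10] append(b, 3) — b=0,1,2,3 (map FFFF.........)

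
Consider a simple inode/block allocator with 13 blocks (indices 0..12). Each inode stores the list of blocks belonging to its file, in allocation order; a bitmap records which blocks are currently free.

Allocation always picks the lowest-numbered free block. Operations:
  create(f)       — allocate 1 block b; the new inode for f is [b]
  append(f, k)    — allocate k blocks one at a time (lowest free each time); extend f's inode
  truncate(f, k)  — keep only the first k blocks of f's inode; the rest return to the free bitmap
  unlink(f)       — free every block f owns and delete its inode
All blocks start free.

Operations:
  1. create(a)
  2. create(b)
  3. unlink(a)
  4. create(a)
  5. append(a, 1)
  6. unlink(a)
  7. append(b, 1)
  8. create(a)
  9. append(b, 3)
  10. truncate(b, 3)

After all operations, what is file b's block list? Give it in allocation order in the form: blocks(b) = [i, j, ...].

  1. create(a)  ⇒  F............  {a→[0]}
  2. create(b)  ⇒  FF...........  {a→[0]; b→[1]}
  3. unlink(a)  ⇒  .F...........  {b→[1]}
  4. create(a)  ⇒  FF...........  {a→[0]; b→[1]}
  5. append(a, 1)  ⇒  FFF..........  {a→[0, 2]; b→[1]}
  6. unlink(a)  ⇒  .F...........  {b→[1]}
  7. append(b, 1)  ⇒  FF...........  {b→[1, 0]}
  8. create(a)  ⇒  FFF..........  {a→[2]; b→[1, 0]}
  9. append(b, 3)  ⇒  FFFFFF.......  {a→[2]; b→[1, 0, 3, 4, 5]}
  10. truncate(b, 3)  ⇒  FFFF.........  {a→[2]; b→[1, 0, 3]}

blocks(b) = [1, 0, 3]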